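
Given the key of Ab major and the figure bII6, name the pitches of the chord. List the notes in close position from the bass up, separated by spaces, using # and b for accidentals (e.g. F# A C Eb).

Db Fb Bbb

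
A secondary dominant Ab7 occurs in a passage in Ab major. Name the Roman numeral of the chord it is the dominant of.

IV

The chord is a dominant seventh chord on Ab.
A dominant resolves down a perfect fifth: Ab → Db. In Ab major, Db is scale degree 4, i.e. IV.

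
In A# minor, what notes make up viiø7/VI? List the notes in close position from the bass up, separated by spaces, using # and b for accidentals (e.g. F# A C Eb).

E# G# B D#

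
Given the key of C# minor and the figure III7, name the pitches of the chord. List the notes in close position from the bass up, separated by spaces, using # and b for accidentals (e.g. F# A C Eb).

E G# B D#

In C# minor, the third degree is E, and the diatonic chord built there is a major seventh chord.
Stacking thirds from E gives E-G#-B-D#.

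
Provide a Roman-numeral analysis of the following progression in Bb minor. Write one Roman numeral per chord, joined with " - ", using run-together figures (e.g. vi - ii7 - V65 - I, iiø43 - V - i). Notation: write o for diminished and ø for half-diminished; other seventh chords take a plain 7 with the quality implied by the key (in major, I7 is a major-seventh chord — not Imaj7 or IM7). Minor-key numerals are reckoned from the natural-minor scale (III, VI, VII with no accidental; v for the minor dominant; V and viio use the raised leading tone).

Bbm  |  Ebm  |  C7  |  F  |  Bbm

Bbm has root Bb, degree 1 in Bb minor, so i.
Ebm: root Eb is the subdominant; minor triad there is iv.
C7: chromatic; C is V of V, so V7/V.
F: root F is the dominant; major triad there is V.
Bbm: root Bb is the tonic; minor triad there is i.

i - iv - V7/V - V - i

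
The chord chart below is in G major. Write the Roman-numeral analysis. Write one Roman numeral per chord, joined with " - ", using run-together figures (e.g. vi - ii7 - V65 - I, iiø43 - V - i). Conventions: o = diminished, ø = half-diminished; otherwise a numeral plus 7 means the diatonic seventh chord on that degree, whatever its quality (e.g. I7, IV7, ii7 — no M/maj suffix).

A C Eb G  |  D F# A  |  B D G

A-C-Eb-G is non-diatonic — iiø7, a mixture chord from G minor.
D-F#-A: major triad on D = scale degree 5 → V.
B-D-G: root G is the tonic; major triad there is I6.

iiø7 - V - I6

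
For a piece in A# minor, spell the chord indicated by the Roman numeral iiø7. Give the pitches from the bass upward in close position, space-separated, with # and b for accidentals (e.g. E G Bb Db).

The numeral's case and figure indicate a half-diminished seventh chord. In A# minor its root, the second degree, is B#.
That chord is spelled B#-D#-F#-A#.

B# D# F# A#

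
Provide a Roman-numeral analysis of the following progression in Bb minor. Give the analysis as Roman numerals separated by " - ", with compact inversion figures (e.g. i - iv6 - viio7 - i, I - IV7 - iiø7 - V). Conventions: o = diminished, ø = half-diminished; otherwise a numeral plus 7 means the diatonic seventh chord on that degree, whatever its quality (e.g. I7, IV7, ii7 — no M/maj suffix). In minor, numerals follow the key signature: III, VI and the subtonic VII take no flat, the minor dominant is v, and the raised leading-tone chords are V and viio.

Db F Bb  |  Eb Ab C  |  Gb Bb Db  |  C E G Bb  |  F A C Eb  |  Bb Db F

i6 - VII64 - VI - V7/V - V7 - i

Db-F-Bb: minor triad on Bb = scale degree 1 → i6.
Eb-Ab-C: root Ab is the subtonic; major triad there is VII64.
Gb-Bb-Db: root Gb is the submediant; major triad there is VI.
C-E-G-Bb is the secondary dominant of V (dominant seventh chord on C): V7/V.
F-A-C-Eb: dominant seventh chord on F = scale degree 5 → V7.
Bb-Db-F: minor triad on Bb = scale degree 1 → i.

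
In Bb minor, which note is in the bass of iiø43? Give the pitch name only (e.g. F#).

iiø in Bb minor has root C; the chord is C-Eb-Gb-Bb.
The figure 43 means second inversion — the fifth is in the bass.

Gb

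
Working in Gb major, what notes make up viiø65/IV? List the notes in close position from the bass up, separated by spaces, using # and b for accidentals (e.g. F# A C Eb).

Db Fb Ab Bb

viiø65/IV is a secondary leading-tone chord. The target IV is Cb in Gb major; the applied chord is rooted a semitone below, on Bb.
Building a half-diminished seventh chord on Bb gives Bb-Db-Fb-Ab.
The figured bass 65 indicates first inversion, placing the third (Db) in the bass: Db-Fb-Ab-Bb.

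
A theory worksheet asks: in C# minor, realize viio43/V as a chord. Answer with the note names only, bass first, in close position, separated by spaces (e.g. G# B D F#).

C# E F## A#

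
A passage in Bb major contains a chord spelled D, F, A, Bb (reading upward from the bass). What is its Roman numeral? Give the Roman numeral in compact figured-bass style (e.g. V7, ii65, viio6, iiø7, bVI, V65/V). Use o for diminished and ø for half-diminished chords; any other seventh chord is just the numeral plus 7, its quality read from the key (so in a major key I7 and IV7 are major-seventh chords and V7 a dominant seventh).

I65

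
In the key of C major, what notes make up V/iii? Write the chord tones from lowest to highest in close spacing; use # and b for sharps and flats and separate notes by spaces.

The slash means an applied dominant: we want the dominant of iii. In C major, iii is E minor, and its dominant is built on B.
Building a major triad on B gives B-D#-F#.

B D# F#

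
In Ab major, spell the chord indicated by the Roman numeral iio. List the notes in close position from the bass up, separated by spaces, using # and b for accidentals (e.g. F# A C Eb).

Bb Db Fb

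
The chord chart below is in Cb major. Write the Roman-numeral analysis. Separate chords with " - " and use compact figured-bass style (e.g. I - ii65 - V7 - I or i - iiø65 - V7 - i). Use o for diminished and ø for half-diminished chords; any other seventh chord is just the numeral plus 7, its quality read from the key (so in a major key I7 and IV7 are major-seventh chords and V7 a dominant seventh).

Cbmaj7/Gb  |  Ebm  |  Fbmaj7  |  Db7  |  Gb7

I43 - iii - IV7 - V7/V - V7

Cbmaj7/Gb: root Cb is the tonic; major seventh chord there is I43.
Ebm has root Eb, degree 3 in Cb major, so iii.
Fbmaj7 has root Fb, degree 4 in Cb major, so IV7.
Db7: chromatic; Db is V of V, so V7/V.
Gb7: root Gb is the dominant; dominant seventh chord there is V7.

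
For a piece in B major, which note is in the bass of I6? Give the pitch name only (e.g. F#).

I in B major has root B; the chord is B-D#-F#.
The figure 6 means first inversion — the third is in the bass.

D#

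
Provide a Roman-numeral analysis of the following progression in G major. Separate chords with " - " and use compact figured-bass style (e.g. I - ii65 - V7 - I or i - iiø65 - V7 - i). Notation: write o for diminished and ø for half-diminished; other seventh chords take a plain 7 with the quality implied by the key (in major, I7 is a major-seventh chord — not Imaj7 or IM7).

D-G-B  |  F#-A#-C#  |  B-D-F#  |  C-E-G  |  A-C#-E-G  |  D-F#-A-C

I64 - V/iii - iii - IV - V7/V - V7

D-G-B: major triad on G = scale degree 1 → I64.
F#-A#-C#: chromatic; F# is V of iii, so V/iii.
B-D-F#: root B is the mediant; minor triad there is iii.
C-E-G: root C is the subdominant; major triad there is IV.
A-C#-E-G is the secondary dominant of V (dominant seventh chord on A): V7/V.
D-F#-A-C: root D is the dominant; dominant seventh chord there is V7.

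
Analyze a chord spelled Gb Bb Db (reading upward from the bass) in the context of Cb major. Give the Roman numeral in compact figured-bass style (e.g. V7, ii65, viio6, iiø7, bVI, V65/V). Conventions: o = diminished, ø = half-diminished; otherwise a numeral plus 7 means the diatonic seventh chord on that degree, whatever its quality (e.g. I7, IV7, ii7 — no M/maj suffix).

The pitches Gb-Bb-Db form a major triad rooted on Gb.
Gb is scale degree 5 in Cb major, and a major triad on that degree is written V.

V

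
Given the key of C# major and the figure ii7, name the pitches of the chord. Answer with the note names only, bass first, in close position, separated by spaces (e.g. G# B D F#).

In C# major, the second degree is D#, and the diatonic chord built there is a minor seventh chord.
That chord is spelled D#-F#-A#-C#.

D# F# A# C#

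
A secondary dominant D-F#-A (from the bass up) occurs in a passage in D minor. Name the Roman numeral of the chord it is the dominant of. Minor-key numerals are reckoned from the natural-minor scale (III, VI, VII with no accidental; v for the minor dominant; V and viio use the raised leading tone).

The chord is a major triad on D.
A dominant resolves down a perfect fifth: D → G. In D minor, G is scale degree 4, i.e. iv.

iv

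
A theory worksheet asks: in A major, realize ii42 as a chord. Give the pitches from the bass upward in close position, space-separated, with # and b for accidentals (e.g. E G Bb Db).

A B D F#

In A major, scale degree 2 is B, and the diatonic chord built there is a minor seventh chord.
That chord is spelled B-D-F#-A.
The figured bass 42 indicates third inversion, placing the seventh (A) in the bass: A-B-D-F#.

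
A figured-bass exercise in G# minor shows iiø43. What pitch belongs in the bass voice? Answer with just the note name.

E

iiø in G# minor has root A#; the chord is A#-C#-E-G#.
The figure 43 means second inversion — the fifth is in the bass.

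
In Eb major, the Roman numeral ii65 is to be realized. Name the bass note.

ii in Eb major has root F; the chord is F-Ab-C-Eb.
The figure 65 means first inversion — the third is in the bass.

Ab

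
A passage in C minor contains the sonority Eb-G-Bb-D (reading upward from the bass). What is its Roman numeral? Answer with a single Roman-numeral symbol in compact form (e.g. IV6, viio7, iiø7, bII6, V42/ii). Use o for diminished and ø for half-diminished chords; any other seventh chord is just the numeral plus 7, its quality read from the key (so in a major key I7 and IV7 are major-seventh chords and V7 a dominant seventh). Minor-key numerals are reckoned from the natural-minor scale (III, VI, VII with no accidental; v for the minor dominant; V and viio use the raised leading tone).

Stacked in thirds the chord is Eb-G-Bb-D: a major seventh chord on Eb.
In C minor, Eb is the mediant; the diatonic major seventh chord there is III7.

III7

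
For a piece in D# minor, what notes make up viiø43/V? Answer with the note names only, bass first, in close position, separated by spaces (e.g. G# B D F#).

D# F## G## B#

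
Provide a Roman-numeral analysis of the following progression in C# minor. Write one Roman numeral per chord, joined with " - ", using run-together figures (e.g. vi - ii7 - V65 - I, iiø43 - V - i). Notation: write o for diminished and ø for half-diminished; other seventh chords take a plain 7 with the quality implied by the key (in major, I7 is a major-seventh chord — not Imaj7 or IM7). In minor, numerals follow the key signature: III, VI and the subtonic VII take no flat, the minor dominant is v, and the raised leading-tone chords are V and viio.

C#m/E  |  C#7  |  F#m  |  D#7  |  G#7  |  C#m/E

i6 - V7/iv - iv - V7/V - V7 - i6

C#m/E: root C# is the tonic; minor triad there is i6.
C#7 is the secondary dominant of iv (dominant seventh chord on C#): V7/iv.
F#m: root F# is the subdominant; minor triad there is iv.
D#7: a dominant seventh chord on D#, the applied dominant of V → V7/V.
G#7 has root G#, degree 5 in C# minor, so V7.
C#m/E has root C#, degree 1 in C# minor, so i6.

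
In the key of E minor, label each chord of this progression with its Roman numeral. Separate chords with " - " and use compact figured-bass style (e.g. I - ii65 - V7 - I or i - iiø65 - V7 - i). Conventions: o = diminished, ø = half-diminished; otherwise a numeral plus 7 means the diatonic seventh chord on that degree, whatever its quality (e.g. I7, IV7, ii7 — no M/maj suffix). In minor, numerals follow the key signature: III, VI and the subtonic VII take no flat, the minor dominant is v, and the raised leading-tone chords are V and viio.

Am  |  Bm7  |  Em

iv - v7 - i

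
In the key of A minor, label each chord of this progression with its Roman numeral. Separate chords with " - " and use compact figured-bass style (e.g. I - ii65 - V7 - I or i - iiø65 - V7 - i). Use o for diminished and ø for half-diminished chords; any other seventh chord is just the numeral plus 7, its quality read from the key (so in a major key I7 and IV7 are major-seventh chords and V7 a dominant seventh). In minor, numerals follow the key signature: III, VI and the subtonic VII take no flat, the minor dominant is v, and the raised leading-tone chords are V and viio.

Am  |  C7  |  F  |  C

Am has root A, degree 1 in A minor, so i.
C7: a dominant seventh chord on C, the applied dominant of VI → V7/VI.
F: major triad on F = scale degree 6 → VI.
C: major triad on C = scale degree 3 → III.

i - V7/VI - VI - III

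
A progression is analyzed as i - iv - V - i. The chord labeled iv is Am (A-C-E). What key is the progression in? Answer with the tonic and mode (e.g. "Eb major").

The anchor chord is a minor triad on A, labeled iv.
iv on A implies A is the subdominant; that puts the tonic at E, and the lowercase numeral fits minor mode.

E minor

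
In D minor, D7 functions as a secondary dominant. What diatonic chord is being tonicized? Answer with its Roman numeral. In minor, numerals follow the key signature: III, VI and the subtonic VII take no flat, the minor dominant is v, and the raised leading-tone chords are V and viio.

The chord is a dominant seventh chord on D.
A dominant resolves down a perfect fifth: D → G. In D minor, G is scale degree 4, i.e. iv.

iv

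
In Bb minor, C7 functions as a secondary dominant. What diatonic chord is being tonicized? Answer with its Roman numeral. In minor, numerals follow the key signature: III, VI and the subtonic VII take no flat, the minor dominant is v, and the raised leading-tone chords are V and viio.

V

The chord is a dominant seventh chord on C.
A dominant resolves down a perfect fifth: C → F. In Bb minor, F is scale degree 5, i.e. V.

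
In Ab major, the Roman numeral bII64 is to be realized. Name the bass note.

Fb

bII in Ab major has root Bbb; the chord is Bbb-Db-Fb.
The figure 64 means second inversion — the fifth is in the bass.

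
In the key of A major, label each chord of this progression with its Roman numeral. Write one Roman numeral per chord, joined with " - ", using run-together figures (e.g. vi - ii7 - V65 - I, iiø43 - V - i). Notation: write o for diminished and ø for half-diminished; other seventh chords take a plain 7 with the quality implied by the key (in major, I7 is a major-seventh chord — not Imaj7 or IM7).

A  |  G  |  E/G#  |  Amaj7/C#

A: major triad on A = scale degree 1 → I.
G is non-diatonic — bVII, a mixture chord from A minor.
E/G# has root E, degree 5 in A major, so V6.
Amaj7/C# has root A, degree 1 in A major, so I65.

I - bVII - V6 - I65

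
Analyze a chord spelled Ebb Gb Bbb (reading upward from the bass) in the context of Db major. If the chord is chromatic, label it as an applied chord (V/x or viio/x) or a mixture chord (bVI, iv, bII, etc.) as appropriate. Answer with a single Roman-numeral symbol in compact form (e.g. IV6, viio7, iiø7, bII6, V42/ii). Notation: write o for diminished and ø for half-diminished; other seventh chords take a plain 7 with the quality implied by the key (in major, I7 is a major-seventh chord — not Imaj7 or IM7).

Stacked in thirds the chord is Ebb-Gb-Bbb: a major triad on Ebb.
Ebb is the lowered second degree of Db major (diatonic 2 would be Eb). This is the Neapolitan chord — a major triad on the lowered second degree.

bII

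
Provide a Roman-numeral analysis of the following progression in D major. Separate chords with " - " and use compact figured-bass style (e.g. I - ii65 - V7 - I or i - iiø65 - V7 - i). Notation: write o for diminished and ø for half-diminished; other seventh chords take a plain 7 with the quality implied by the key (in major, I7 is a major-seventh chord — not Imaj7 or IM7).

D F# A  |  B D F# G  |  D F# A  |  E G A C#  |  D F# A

I - IV65 - I - V43 - I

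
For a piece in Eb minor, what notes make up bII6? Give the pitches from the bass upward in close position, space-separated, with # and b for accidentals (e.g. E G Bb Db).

bII6 is the Neapolitan sixth — a major triad on the lowered second degree, here in its customary first inversion. In Eb minor that root is Fb.
So the chord is Fb-Ab-Cb, a major triad.
The figured bass 6 indicates first inversion, placing the third (Ab) in the bass: Ab-Cb-Fb.

Ab Cb Fb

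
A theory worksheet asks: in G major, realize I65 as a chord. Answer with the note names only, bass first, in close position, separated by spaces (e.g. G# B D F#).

The numeral's case and figure indicate a major seventh chord. In G major its root, the first degree, is G.
That chord is spelled G-B-D-F#.
With the 65 figure the chord is in first inversion; from the bass B upward in close position it reads B-D-F#-G.

B D F# G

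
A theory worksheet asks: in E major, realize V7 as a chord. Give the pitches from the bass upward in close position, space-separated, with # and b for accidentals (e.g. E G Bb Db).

The numeral's case and figure indicate a dominant seventh chord. In E major its root, the dominant, is B.
That chord is spelled B-D#-F#-A.

B D# F# A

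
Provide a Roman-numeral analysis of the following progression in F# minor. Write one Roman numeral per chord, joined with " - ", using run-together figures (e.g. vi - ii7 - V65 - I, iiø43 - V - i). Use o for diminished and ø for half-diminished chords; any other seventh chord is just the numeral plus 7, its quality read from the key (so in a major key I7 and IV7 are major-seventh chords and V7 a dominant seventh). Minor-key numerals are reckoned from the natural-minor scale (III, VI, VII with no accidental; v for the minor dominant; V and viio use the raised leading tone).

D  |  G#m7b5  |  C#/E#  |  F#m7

VI - iiø7 - V6 - i7

D: root D is the submediant; major triad there is VI.
G#m7b5 has root G#, degree 2 in F# minor, so iiø7.
C#/E#: major triad on C# = scale degree 5 → V6.
F#m7 has root F#, degree 1 in F# minor, so i7.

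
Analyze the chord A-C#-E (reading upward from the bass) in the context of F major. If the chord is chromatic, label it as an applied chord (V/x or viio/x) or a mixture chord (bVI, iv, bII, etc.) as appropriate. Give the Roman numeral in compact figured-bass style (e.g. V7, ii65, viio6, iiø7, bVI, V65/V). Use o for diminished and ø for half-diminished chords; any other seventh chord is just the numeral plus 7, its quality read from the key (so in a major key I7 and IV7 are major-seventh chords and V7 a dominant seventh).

Stacked in thirds the chord is A-C#-E: a major triad on A.
A is not a diatonic chord root with this quality in F major, but it lies a perfect fifth above D (vi), so the chord functions as an applied dominant of vi.

V/vi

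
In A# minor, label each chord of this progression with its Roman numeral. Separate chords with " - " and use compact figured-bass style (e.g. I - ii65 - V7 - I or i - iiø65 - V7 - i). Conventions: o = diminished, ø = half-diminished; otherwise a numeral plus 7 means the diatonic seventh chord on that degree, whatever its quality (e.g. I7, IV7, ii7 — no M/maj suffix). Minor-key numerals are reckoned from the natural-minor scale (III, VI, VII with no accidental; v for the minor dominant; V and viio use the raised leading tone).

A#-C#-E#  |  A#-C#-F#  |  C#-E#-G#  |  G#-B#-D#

i - VI6 - III - VII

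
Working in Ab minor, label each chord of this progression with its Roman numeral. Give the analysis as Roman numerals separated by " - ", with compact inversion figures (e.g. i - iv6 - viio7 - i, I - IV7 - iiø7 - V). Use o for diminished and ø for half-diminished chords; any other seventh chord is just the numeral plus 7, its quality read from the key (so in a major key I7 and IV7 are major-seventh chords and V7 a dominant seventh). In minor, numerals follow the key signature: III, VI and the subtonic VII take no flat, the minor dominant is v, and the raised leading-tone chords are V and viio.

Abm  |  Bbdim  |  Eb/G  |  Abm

Abm: root Ab is the tonic; minor triad there is i.
Bbdim: diminished triad on Bb = scale degree 2 → iio.
Eb/G: major triad on Eb = scale degree 5 → V6.
Abm: root Ab is the tonic; minor triad there is i.

i - iio - V6 - i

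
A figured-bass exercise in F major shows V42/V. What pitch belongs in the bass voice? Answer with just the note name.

F

The applied chord V42/V is rooted on G: G-B-D-F.
The figure 42 means third inversion — the seventh is in the bass.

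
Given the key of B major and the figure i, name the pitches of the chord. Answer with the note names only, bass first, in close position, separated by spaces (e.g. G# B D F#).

B D F#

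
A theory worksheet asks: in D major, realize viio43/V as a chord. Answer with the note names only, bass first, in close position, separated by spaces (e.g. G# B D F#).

The slash marks an applied leading-tone chord: viio of V. In D major, V is A, so the leading tone to it is G#, a half step below.
Building a fully diminished seventh chord on G# gives G#-B-D-F.
With the 43 figure the chord is in second inversion; from the bass D upward in close position it reads D-F-G#-B.

D F G# B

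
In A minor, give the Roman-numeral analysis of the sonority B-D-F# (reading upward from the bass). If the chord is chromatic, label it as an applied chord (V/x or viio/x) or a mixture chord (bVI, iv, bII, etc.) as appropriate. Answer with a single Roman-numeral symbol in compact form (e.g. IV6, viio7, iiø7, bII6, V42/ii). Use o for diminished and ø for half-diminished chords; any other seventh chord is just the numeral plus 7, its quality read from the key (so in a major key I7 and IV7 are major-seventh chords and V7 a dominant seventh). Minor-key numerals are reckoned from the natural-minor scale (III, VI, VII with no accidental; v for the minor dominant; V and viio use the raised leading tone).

Stacked in thirds the chord is B-D-F#: a minor triad on B.
B is the second degree of A minor. This is the minor supertonic, borrowed from the parallel major (the Dorian ii).

ii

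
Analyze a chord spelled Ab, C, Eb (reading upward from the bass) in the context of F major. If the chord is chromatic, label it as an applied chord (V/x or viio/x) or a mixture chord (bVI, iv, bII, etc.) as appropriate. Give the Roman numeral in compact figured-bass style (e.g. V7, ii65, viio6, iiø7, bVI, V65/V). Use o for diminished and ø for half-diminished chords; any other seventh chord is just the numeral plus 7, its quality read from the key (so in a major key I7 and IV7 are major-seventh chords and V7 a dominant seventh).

bIII

Stacked in thirds the chord is Ab-C-Eb: a major triad on Ab.
Ab is the lowered third degree of F major (diatonic 3 would be A). This is a major triad on the lowered third degree, borrowed from the parallel minor.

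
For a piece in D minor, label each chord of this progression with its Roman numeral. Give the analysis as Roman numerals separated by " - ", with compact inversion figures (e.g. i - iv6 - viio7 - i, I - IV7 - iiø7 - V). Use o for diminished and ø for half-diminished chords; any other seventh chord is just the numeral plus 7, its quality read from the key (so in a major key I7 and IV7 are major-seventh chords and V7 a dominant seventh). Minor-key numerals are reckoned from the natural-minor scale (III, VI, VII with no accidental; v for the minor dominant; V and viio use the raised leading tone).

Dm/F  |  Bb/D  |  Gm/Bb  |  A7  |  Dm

i6 - VI6 - iv6 - V7 - i

Dm/F: root D is the tonic; minor triad there is i6.
Bb/D: major triad on Bb = scale degree 6 → VI6.
Gm/Bb: root G is the subdominant; minor triad there is iv6.
A7 has root A, degree 5 in D minor, so V7.
Dm: minor triad on D = scale degree 1 → i.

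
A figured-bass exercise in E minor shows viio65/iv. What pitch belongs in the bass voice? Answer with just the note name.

B

The applied chord viio65/iv is rooted on G#: G#-B-D-F.
The figure 65 means first inversion — the third is in the bass.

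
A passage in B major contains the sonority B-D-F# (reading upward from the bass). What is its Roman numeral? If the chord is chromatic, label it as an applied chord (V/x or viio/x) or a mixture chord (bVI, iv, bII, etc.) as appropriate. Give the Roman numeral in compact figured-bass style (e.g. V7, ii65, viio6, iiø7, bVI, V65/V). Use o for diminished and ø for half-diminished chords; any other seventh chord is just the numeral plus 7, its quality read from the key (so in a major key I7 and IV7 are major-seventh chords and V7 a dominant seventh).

i

The pitches B-D-F# form a minor triad rooted on B.
B is the first degree of B major. This is the minor tonic, borrowed from the parallel minor.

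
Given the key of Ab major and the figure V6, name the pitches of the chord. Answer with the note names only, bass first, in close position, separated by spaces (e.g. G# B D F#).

G Bb Eb

In Ab major, the fifth degree is Eb, and the diatonic chord built there is a major triad.
That chord is spelled Eb-G-Bb.
With the 6 figure the chord is in first inversion; from the bass G upward in close position it reads G-Bb-Eb.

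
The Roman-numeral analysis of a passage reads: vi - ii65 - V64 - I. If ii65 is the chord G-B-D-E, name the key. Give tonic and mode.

D major

The chord Em7/G is a minor seventh chord rooted on E; its label is ii65.
If E is scale degree 2 and the mode makes that degree carry a minor seventh chord, the tonic is D and the mode is major.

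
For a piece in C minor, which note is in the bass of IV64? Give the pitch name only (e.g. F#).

IV in C minor has root F; the chord is F-A-C.
The figure 64 means second inversion — the fifth is in the bass.

C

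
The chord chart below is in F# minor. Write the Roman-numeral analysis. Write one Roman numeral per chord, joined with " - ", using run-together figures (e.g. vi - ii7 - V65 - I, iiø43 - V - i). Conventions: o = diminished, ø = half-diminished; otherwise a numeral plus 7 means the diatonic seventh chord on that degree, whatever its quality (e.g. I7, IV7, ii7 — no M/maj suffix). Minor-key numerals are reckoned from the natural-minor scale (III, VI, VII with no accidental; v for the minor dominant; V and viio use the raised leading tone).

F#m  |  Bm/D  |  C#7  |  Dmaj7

F#m has root F#, degree 1 in F# minor, so i.
Bm/D: minor triad on B = scale degree 4 → iv6.
C#7: dominant seventh chord on C# = scale degree 5 → V7.
Dmaj7: root D is the submediant; major seventh chord there is VI7.

i - iv6 - V7 - VI7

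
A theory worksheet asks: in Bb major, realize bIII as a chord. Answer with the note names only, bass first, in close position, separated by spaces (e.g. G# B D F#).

Db F Ab

Scale degree 3 in Bb major is D; lowering it a half step gives Db. bIII is a major triad on the lowered third degree, borrowed from the parallel minor.
So the chord is Db-F-Ab.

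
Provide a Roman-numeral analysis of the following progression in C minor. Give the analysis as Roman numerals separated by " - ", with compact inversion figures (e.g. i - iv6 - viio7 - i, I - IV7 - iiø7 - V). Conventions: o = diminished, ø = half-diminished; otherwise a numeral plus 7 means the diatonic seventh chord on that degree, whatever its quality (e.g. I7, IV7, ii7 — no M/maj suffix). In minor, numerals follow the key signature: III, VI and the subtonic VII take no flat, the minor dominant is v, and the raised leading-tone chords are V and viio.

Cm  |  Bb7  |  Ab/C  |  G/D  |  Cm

i - VII7 - VI6 - V64 - i

Cm: root C is the tonic; minor triad there is i.
Bb7: root Bb is the subtonic; dominant seventh chord there is VII7.
Ab/C: major triad on Ab = scale degree 6 → VI6.
G/D: root G is the dominant; major triad there is V64.
Cm: root C is the tonic; minor triad there is i.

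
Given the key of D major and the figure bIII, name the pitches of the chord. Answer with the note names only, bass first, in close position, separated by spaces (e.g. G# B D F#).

F A C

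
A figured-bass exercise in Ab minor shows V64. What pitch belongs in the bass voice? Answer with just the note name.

Bb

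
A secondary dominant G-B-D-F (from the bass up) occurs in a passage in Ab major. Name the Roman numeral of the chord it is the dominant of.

iii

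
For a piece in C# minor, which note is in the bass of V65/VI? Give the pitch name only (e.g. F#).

G#

The applied chord V65/VI is rooted on E: E-G#-B-D.
The figure 65 means first inversion — the third is in the bass.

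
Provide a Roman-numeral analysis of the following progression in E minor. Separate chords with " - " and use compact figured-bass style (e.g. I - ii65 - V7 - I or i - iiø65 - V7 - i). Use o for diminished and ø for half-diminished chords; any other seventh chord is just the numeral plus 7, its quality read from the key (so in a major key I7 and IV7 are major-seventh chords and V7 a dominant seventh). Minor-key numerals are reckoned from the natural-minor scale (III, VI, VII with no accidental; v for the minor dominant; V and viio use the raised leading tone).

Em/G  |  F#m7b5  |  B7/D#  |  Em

i6 - iiø7 - V65 - i

Em/G: minor triad on E = scale degree 1 → i6.
F#m7b5: half-diminished seventh chord on F# = scale degree 2 → iiø7.
B7/D#: dominant seventh chord on B = scale degree 5 → V65.
Em has root E, degree 1 in E minor, so i.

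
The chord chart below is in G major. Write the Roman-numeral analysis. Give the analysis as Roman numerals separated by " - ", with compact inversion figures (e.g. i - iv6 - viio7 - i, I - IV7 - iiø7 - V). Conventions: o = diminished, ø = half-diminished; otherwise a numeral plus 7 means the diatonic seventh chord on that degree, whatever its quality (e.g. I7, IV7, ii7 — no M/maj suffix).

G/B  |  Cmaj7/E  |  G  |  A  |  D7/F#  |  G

G/B: root G is the tonic; major triad there is I6.
Cmaj7/E: root C is the subdominant; major seventh chord there is IV65.
G: root G is the tonic; major triad there is I.
A: a major triad on A, the applied dominant of V → V/V.
D7/F#: root D is the dominant; dominant seventh chord there is V65.
G: major triad on G = scale degree 1 → I.

I6 - IV65 - I - V/V - V65 - I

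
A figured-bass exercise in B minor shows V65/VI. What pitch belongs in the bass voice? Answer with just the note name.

The applied chord V65/VI is rooted on D: D-F#-A-C.
The figure 65 means first inversion — the third is in the bass.

F#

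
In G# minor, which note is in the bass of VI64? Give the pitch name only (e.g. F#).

VI in G# minor has root E; the chord is E-G#-B.
The figure 64 means second inversion — the fifth is in the bass.

B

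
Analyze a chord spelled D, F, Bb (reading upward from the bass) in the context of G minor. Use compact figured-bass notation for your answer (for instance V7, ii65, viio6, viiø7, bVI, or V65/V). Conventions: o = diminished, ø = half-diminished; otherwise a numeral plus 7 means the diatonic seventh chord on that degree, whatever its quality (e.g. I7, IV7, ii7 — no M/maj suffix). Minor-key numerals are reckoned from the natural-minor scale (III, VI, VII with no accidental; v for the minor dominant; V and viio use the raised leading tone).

III6

The pitches Bb-D-F form a major triad rooted on Bb.
Bb is scale degree 3 in G minor, and a major triad on that degree is written III.
With D in the bass the chord is in first inversion, so the figured bass is 6.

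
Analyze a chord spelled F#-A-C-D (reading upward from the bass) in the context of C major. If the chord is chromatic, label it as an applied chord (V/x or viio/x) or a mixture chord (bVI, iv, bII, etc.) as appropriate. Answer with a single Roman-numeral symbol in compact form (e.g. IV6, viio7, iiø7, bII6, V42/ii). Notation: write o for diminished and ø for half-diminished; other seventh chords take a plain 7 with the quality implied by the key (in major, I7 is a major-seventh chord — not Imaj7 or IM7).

The pitches D-F#-A-C form a dominant seventh chord rooted on D.
D is not a diatonic chord root with this quality in C major, but it lies a perfect fifth above G (V), so the chord functions as an applied dominant of V.
With F# in the bass the chord is in first inversion, so the figured bass is 65.

V65/V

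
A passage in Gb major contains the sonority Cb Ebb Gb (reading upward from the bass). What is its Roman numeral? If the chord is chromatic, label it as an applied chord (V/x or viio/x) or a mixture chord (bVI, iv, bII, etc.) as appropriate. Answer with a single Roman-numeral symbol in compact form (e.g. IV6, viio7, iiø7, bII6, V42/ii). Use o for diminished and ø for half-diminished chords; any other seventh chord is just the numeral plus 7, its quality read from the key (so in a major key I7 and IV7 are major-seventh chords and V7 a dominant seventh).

The pitches Cb-Ebb-Gb form a minor triad rooted on Cb.
Cb is the fourth degree of Gb major. This is the minor subdominant, borrowed from the parallel minor.

iv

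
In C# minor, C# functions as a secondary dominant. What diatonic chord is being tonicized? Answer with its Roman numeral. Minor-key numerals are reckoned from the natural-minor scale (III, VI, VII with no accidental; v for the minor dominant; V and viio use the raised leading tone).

iv

The chord is a major triad on C#.
A dominant resolves down a perfect fifth: C# → F#. In C# minor, F# is scale degree 4, i.e. iv.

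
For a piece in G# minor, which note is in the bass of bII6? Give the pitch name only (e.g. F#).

C#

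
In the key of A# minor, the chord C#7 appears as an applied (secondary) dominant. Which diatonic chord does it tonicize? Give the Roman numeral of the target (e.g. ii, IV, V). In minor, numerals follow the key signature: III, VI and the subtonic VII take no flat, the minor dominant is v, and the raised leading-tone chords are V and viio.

The chord is a dominant seventh chord on C#.
A dominant resolves down a perfect fifth: C# → F#. In A# minor, F# is scale degree 6, i.e. VI.

VI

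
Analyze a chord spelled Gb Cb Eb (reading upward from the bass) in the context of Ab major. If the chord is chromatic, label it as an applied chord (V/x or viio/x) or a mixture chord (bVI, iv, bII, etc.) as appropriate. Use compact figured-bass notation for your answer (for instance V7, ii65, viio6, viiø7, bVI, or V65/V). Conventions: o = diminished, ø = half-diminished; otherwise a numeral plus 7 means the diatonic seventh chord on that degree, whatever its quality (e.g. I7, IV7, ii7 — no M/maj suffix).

The pitches Cb-Eb-Gb form a major triad rooted on Cb.
Cb is the lowered third degree of Ab major (diatonic 3 would be C). This is a major triad on the lowered third degree, borrowed from the parallel minor.
With Gb in the bass the chord is in second inversion, so the figured bass is 64.

bIII64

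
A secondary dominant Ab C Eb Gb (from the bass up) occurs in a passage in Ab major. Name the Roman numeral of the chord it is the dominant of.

The chord is a dominant seventh chord on Ab.
A dominant resolves down a perfect fifth: Ab → Db. In Ab major, Db is scale degree 4, i.e. IV.

IV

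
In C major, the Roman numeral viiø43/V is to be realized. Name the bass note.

The applied chord viiø43/V is rooted on F#: F#-A-C-E.
The figure 43 means second inversion — the fifth is in the bass.

C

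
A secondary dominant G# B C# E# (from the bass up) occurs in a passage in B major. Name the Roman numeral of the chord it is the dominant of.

V

The chord is a dominant seventh chord on C#.
A dominant resolves down a perfect fifth: C# → F#. In B major, F# is scale degree 5, i.e. V.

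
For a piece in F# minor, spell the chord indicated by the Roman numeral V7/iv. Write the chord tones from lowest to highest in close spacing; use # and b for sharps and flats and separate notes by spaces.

V7/iv is a secondary dominant — the dominant seventh of iv. iv in F# minor is B, so the applied chord's root is F#, a perfect fifth above.
Building a dominant seventh chord on F# gives F#-A#-C#-E.

F# A# C# E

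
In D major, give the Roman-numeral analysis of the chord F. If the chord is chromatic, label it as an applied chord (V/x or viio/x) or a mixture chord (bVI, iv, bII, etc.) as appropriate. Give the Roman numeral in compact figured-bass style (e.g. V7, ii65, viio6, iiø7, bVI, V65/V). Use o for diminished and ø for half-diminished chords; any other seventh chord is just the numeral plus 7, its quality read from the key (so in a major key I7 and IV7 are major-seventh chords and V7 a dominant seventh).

bIII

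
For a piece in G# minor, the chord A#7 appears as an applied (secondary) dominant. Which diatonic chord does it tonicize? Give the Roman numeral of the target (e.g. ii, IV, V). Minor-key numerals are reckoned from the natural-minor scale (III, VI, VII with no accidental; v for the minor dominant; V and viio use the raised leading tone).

The chord is a dominant seventh chord on A#.
A dominant resolves down a perfect fifth: A# → D#. In G# minor, D# is scale degree 5, i.e. V.

V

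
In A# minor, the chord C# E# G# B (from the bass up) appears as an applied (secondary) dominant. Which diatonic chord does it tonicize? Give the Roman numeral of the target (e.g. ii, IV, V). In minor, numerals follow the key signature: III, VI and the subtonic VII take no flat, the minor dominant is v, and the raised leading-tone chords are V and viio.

The chord is a dominant seventh chord on C#.
A dominant resolves down a perfect fifth: C# → F#. In A# minor, F# is scale degree 6, i.e. VI.

VI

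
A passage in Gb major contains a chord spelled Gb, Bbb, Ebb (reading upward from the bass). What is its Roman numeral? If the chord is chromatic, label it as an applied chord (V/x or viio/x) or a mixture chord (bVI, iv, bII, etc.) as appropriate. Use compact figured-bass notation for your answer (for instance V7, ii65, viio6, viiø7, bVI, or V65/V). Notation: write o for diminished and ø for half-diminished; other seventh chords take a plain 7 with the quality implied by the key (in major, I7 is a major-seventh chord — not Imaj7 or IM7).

The pitches Ebb-Gb-Bbb form a major triad rooted on Ebb.
Ebb is the lowered sixth degree of Gb major (diatonic 6 would be Eb). This is a major triad on the lowered sixth degree, borrowed from the parallel minor.
With Gb in the bass the chord is in first inversion, so the figured bass is 6.

bVI6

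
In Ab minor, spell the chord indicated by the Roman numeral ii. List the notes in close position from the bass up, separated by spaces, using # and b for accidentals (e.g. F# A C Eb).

Bb Db F

ii is the minor supertonic, borrowed from the parallel major (the Dorian ii). In Ab minor that root is Bb.
So the chord is Bb-Db-F.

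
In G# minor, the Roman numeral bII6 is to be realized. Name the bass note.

bII in G# minor has root A; the chord is A-C#-E.
The figure 6 means first inversion — the third is in the bass.

C#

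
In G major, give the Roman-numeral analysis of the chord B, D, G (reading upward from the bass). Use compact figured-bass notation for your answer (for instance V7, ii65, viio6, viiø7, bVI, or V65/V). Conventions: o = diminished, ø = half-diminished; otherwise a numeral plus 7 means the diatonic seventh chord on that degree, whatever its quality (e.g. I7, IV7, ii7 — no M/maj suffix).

The pitches G-B-D form a major triad rooted on G.
In G major, G is the tonic; the diatonic major triad there is I.
With B in the bass the chord is in first inversion, so the figured bass is 6.

I6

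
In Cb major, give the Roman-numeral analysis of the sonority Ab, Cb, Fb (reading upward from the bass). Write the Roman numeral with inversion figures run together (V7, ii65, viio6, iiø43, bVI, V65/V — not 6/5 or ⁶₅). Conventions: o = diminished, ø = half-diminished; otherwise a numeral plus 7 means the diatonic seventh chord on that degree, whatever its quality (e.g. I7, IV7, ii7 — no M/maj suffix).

The pitches Fb-Ab-Cb form a major triad rooted on Fb.
Fb is scale degree 4 in Cb major, and a major triad on that degree is written IV.
With Ab in the bass the chord is in first inversion, so the figured bass is 6.

IV6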